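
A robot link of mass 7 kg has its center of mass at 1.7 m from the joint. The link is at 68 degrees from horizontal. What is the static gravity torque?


tau = m*g*L*cos(angle)
= 7 * 9.81 * 1.7 * cos(68 deg)
= 7 * 9.81 * 1.7 * 0.3746
= 43.7312 Nm


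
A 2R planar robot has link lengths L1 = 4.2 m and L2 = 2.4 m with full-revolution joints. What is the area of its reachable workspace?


r_max = L1 + L2 = 6.6 m
r_min = |L1 - L2| = 1.8 m
Area = pi*(r_max^2 - r_min^2)
= pi*(43.56 - 3.24)
= pi * 40.32
= 126.669 m^2


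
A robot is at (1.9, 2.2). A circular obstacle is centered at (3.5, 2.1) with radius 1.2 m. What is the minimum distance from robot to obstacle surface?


center_dist = sqrt((1.9-3.5)^2 + (2.2-2.1)^2)
= sqrt(2.56 + 0.01)
= 1.6031
min_dist = center_dist - radius = 1.6031 - 1.2 = 0.4031 m


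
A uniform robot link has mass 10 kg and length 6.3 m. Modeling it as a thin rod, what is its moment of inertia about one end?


I = (1/3) * m * L^2
= (1/3) * 10 * 6.3^2
= 0.333333 * 10 * 39.69
= 132.3 kg*m^2


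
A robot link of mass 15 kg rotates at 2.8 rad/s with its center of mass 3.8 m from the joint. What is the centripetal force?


F = m * omega^2 * r
= 15 * 2.8^2 * 3.8
= 15 * 7.84 * 3.8
= 446.88 N


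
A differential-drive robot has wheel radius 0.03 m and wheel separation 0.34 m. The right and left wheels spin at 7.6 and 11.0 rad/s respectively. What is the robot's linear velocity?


vR = r*wR = 0.03*7.6 = 0.228 m/s
vL = r*wL = 0.03*11.0 = 0.33 m/s
v = (vR+vL)/2 = 0.279 m/s
omega = (vR-vL)/L = -0.3 rad/s
linear velocity = 0.279 m/s


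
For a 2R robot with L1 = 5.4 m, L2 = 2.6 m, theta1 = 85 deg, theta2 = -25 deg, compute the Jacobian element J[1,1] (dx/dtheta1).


J[1,1] = -L1*sin(t1) - L2*sin(t1+t2)
= -5.4*sin(85) - 2.6*sin(60)
= -7.6311


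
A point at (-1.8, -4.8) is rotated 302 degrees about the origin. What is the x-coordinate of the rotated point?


x' = x*cos(theta) - y*sin(theta)
cos(302 deg) = 0.5299, sin(302 deg) = -0.848
x' = -1.8 * 0.5299 - -4.8 * -0.848
= -0.9539 - 4.0706
= -5.0245


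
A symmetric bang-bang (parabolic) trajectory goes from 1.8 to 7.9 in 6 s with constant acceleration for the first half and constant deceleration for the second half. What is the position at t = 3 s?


Symmetric rest-to-rest: each phase covers (pf-p0)/2 in time T/2. 0.5*a*(T/2)^2 = (pf-p0)/2 => a = 4*(pf-p0)/T^2
a = 4*(7.9-1.8)/6^2 = 0.6778
t = 3 is in the acceleration phase (t <= T/2).
p = p0 + 0.5*a*t^2 = 1.8 + 0.5*0.6778*3^2
= 4.85


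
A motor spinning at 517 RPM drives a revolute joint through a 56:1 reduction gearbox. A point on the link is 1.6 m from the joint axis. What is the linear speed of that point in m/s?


omega_motor = 517 * 2*pi/60 = 54.1401 rad/s
omega_joint = omega_motor / 56 = 0.9668 rad/s
v = omega_joint * r = 0.9668 * 1.6
= 1.5469 m/s


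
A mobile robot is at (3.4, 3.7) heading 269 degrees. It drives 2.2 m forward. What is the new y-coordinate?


y_new = y0 + d*sin(theta)
= 3.7 + 2.2*sin(269)
= 3.7 + -2.1997
= 1.5003


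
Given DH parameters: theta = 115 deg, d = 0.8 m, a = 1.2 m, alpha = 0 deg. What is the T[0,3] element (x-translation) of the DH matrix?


T[0,3] = a * cos(theta)
= 1.2 * cos(115 deg)
= 1.2 * -0.4226
= -0.5071


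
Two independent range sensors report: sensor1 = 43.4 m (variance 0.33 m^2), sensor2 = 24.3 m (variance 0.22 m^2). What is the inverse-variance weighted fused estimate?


w1 = (1/var1) / (1/var1 + 1/var2)
   = 3.0303 / (3.0303 + 4.5455) = 0.4
w2 = 1 - w1 = 0.6
fused = w1*s1 + w2*s2 = 17.36 + 14.58
= 31.94 m


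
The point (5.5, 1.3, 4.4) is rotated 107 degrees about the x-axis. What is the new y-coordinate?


Rotation about x-axis: y' = y*cos(theta) - z*sin(theta)
= 1.3 * -0.2924 - 4.4 * 0.9563
= -4.5878


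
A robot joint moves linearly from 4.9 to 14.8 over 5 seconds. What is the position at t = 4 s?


s = t/T = 4/5 = 0.8
p(t) = p0 + (pf-p0)*s
= 4.9 + (14.8 - 4.9) * 0.8
= 12.82


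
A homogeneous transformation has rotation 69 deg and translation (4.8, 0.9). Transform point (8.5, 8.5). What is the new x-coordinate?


x' = cos(theta)*px - sin(theta)*py + tx
= 0.3584*8.5 - 0.9336*8.5 + 4.8
= -0.0893


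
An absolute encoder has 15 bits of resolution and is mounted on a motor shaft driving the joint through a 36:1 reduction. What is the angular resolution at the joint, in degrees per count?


counts = 2^15 = 32768
effective counts at joint = 32768 * 36 = 1179648
resolution = 360 / 1179648
= 3.0518e-04 deg/count


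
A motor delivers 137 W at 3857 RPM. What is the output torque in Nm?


omega = 3857 * 2*pi/60 = 403.9041 rad/s
tau = P / omega = 137 / 403.9041
= 0.3392 Nm


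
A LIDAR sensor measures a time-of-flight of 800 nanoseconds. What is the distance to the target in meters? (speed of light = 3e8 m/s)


tof = 800 ns = 8e-07 s
dist = c * tof / 2
= 3e8 * 8e-07 / 2
= 120.0 m


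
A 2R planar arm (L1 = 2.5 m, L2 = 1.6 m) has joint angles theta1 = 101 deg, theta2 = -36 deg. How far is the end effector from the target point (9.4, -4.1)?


End effector via forward kinematics:
x = L1*cos(t1) + L2*cos(t1+t2) = 0.1992
y = L1*sin(t1) + L2*sin(t1+t2) = 3.9042
Distance to target:
d = sqrt((9.4 - 0.1992)^2 + (-4.1 - 3.9042)^2)
= sqrt(84.6553 + 64.0666)
= 12.1952 m


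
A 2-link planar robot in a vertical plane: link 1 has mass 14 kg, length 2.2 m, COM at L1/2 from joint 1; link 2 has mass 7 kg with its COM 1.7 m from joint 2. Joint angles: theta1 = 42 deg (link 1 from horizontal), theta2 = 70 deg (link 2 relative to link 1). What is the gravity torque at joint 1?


Horizontal distance from joint 1 to link-1 COM:
  x_c1 = (L1/2)*cos(t1) = 1.1 * 0.7431 = 0.8175 m
Horizontal distance from joint 1 to link-2 COM:
  x_c2 = L1*cos(t1) + Lc2*cos(t1+t2)
       = 2.2*0.7431 + 1.7*-0.3746 = 0.9981 m
tau1 = m1*g*x_c1 + m2*g*x_c2
     = 14*9.81*0.8175 + 7*9.81*0.9981
     = 112.2699 + 68.5387
     = 180.8085 Nm


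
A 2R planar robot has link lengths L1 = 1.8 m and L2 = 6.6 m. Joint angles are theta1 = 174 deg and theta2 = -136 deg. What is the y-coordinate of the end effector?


Convert angles to radians: theta1 = 3.0369, theta2 = -2.3736
y = L1*sin(theta1) + L2*sin(theta1+theta2)
y = 0.1882 + 4.0634
y = 4.2515


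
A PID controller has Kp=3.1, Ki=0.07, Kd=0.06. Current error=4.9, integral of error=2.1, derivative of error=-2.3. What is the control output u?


u = Kp*e + Ki*int(e) + Kd*de/dt
= 3.1*4.9 + 0.07*2.1 + 0.06*(-2.3)
= 15.19 + 0.147 + -0.138
= 15.199


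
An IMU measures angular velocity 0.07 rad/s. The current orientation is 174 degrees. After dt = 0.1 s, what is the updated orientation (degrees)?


delta_theta = w * dt = 0.07 * 0.1 = 0.007 rad
= 0.4011 deg
theta_new = 174 + 0.4011 = 174.4011 deg


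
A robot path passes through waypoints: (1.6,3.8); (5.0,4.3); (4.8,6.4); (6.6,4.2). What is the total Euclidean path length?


Segment lengths:
  seg1 = sqrt((3.4)^2 + (0.5)^2) = 3.4366
  seg2 = sqrt((-0.2)^2 + (2.1)^2) = 2.1095
  seg3 = sqrt((1.8)^2 + (-2.2)^2) = 2.8425
Total = 8.3886


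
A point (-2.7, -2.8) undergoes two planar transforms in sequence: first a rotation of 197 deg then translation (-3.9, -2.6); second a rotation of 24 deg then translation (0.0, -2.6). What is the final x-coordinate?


After transform 1:
x1 = cos(197)*-2.7 - sin(197)*-2.8 + -3.9 = -2.1366
y1 = sin(197)*-2.7 + cos(197)*-2.8 + -2.6 = 0.8671
After transform 2:
x2 = cos(24)*-2.1366 - sin(24)*0.8671 + 0.0
= -2.3046


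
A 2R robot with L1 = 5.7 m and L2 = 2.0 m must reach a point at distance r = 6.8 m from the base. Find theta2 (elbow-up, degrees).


cos(theta2) = (r^2 - L1^2 - L2^2) / (2*L1*L2)
cos(theta2) = (46.24 - 32.49 - 4.0) / 22.8
cos(theta2) = 0.427632
theta2 = 64.6827 degrees


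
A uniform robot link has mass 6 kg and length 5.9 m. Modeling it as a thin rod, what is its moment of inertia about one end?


I = (1/3) * m * L^2
= (1/3) * 6 * 5.9^2
= 0.333333 * 6 * 34.81
= 69.62 kg*m^2


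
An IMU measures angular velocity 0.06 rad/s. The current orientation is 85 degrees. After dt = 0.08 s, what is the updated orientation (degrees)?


delta_theta = w * dt = 0.06 * 0.08 = 0.0048 rad
= 0.275 deg
theta_new = 85 + 0.275 = 85.275 deg


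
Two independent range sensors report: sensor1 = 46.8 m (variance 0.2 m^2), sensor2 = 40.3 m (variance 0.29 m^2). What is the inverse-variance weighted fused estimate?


w1 = (1/var1) / (1/var1 + 1/var2)
   = 5.0 / (5.0 + 3.4483) = 0.5918
w2 = 1 - w1 = 0.4082
fused = w1*s1 + w2*s2 = 27.698 + 16.449
= 44.1469 m


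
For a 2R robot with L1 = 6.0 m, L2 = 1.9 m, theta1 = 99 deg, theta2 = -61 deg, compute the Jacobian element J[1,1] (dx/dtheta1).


J[1,1] = -L1*sin(t1) - L2*sin(t1+t2)
= -6.0*sin(99) - 1.9*sin(38)
= -7.0959


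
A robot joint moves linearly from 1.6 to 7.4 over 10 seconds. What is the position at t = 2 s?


s = t/T = 2/10 = 0.2
p(t) = p0 + (pf-p0)*s
= 1.6 + (7.4 - 1.6) * 0.2
= 2.76


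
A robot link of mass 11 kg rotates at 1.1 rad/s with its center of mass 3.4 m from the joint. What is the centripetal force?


F = m * omega^2 * r
= 11 * 1.1^2 * 3.4
= 11 * 1.21 * 3.4
= 45.254 N


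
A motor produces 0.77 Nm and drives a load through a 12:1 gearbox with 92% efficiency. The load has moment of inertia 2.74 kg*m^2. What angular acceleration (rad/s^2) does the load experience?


tau_out = tau_motor * N * eta
= 0.77 * 12 * 0.92 = 8.5008 Nm
alpha = tau_out / I = 8.5008 / 2.74
= 3.1025 rad/s^2


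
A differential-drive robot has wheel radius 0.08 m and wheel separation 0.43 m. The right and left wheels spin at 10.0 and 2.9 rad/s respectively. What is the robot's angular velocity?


vR = r*wR = 0.08*10.0 = 0.8 m/s
vL = r*wL = 0.08*2.9 = 0.232 m/s
v = (vR+vL)/2 = 0.516 m/s
omega = (vR-vL)/L = 1.3209 rad/s
angular velocity = 1.3209 rad/s


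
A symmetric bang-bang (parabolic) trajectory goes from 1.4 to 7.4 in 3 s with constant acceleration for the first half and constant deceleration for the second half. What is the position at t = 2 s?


Symmetric rest-to-rest: each phase covers (pf-p0)/2 in time T/2. 0.5*a*(T/2)^2 = (pf-p0)/2 => a = 4*(pf-p0)/T^2
a = 4*(7.4-1.4)/3^2 = 2.6667
t = 2 is in the deceleration phase (t > T/2).
p = pf - 0.5*a*(T-t)^2 = 7.4 - 0.5*2.6667*1^2
= 6.0667


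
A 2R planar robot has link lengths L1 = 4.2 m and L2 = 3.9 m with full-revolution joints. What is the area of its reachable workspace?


r_max = L1 + L2 = 8.1 m
r_min = |L1 - L2| = 0.3 m
Area = pi*(r_max^2 - r_min^2)
= pi*(65.61 - 0.09)
= pi * 65.52
= 205.8372 m^2


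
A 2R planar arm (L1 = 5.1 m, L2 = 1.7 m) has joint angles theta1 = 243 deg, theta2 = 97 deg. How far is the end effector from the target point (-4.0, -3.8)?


End effector via forward kinematics:
x = L1*cos(t1) + L2*cos(t1+t2) = -0.7179
y = L1*sin(t1) + L2*sin(t1+t2) = -5.1256
Distance to target:
d = sqrt((-4.0 - -0.7179)^2 + (-3.8 - -5.1256)^2)
= sqrt(10.7724 + 1.7571)
= 3.5397 m


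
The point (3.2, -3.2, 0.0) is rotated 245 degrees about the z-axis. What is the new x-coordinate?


Rotation about z-axis: x' = x*cos(theta) - y*sin(theta)
= 3.2 * -0.4226 - -3.2 * -0.9063
= -4.2526


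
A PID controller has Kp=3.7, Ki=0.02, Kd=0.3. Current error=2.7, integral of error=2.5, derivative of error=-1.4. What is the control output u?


u = Kp*e + Ki*int(e) + Kd*de/dt
= 3.7*2.7 + 0.02*2.5 + 0.3*(-1.4)
= 9.99 + 0.05 + -0.42
= 9.62


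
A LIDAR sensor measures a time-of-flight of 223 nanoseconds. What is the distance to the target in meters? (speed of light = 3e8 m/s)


tof = 223 ns = 2.23e-07 s
dist = c * tof / 2
= 3e8 * 2.23e-07 / 2
= 33.45 m


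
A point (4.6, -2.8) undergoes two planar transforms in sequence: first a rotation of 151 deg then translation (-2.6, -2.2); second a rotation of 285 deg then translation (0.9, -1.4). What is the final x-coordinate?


After transform 1:
x1 = cos(151)*4.6 - sin(151)*-2.8 + -2.6 = -5.2658
y1 = sin(151)*4.6 + cos(151)*-2.8 + -2.2 = 2.4791
After transform 2:
x2 = cos(285)*-5.2658 - sin(285)*2.4791 + 0.9
= 1.9317


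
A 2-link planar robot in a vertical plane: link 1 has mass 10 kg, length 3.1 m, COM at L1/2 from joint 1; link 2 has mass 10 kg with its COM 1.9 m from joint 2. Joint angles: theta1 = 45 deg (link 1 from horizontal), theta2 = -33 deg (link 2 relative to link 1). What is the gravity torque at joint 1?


Horizontal distance from joint 1 to link-1 COM:
  x_c1 = (L1/2)*cos(t1) = 1.55 * 0.7071 = 1.096 m
Horizontal distance from joint 1 to link-2 COM:
  x_c2 = L1*cos(t1) + Lc2*cos(t1+t2)
       = 3.1*0.7071 + 1.9*0.9781 = 4.0505 m
tau1 = m1*g*x_c1 + m2*g*x_c2
     = 10*9.81*1.096 + 10*9.81*4.0505
     = 107.5191 + 397.3552
     = 504.8743 Nm


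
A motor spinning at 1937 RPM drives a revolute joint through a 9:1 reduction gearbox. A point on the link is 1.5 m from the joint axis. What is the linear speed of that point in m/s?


omega_motor = 1937 * 2*pi/60 = 202.8422 rad/s
omega_joint = omega_motor / 9 = 22.538 rad/s
v = omega_joint * r = 22.538 * 1.5
= 33.807 m/s


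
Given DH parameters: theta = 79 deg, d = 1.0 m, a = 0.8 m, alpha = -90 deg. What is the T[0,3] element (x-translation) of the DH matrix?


T[0,3] = a * cos(theta)
= 0.8 * cos(79 deg)
= 0.8 * 0.1908
= 0.1526


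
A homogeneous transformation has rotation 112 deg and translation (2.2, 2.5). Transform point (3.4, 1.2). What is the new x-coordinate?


x' = cos(theta)*px - sin(theta)*py + tx
= -0.3746*3.4 - 0.9272*1.2 + 2.2
= -0.1863


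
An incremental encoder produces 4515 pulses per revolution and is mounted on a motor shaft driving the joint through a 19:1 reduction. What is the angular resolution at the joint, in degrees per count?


counts per rev = 4515
effective counts at joint = 4515 * 19 = 85785
resolution = 360 / 85785
= 0.0042 deg/count


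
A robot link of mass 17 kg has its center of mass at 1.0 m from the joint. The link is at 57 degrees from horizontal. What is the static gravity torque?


tau = m*g*L*cos(angle)
= 17 * 9.81 * 1.0 * cos(57 deg)
= 17 * 9.81 * 1.0 * 0.5446
= 90.8295 Nm


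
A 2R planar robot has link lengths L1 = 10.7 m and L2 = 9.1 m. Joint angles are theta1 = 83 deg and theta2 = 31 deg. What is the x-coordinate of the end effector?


Convert angles to radians: theta1 = 1.4486, theta2 = 0.5411
x = L1*cos(theta1) + L2*cos(theta1+theta2)
x = 1.304 + -3.7013
x = -2.3973


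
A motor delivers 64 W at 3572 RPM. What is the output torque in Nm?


omega = 3572 * 2*pi/60 = 374.059 rad/s
tau = P / omega = 64 / 374.059
= 0.1711 Nm


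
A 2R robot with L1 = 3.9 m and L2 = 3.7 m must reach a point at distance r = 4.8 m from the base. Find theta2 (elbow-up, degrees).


cos(theta2) = (r^2 - L1^2 - L2^2) / (2*L1*L2)
cos(theta2) = (23.04 - 15.21 - 13.69) / 28.86
cos(theta2) = -0.203049
theta2 = 101.7153 degrees


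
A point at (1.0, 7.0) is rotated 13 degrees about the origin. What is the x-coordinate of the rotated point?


x' = x*cos(theta) - y*sin(theta)
cos(13 deg) = 0.9744, sin(13 deg) = 0.225
x' = 1.0 * 0.9744 - 7.0 * 0.225
= 0.9744 - 1.5747
= -0.6003


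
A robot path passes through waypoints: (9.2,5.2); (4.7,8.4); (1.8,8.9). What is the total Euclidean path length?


Segment lengths:
  seg1 = sqrt((-4.5)^2 + (3.2)^2) = 5.5218
  seg2 = sqrt((-2.9)^2 + (0.5)^2) = 2.9428
Total = 8.4646


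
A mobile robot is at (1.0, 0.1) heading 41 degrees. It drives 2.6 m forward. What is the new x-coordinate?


x_new = x0 + d*cos(theta)
= 1.0 + 2.6*cos(41)
= 1.0 + 1.9622
= 2.9622


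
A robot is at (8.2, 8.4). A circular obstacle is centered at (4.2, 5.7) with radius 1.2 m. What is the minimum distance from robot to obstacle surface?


center_dist = sqrt((8.2-4.2)^2 + (8.4-5.7)^2)
= sqrt(16.0 + 7.29)
= 4.826
min_dist = center_dist - radius = 4.826 - 1.2 = 3.626 m


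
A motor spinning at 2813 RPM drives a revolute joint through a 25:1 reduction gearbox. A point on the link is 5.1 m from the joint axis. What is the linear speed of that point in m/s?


omega_motor = 2813 * 2*pi/60 = 294.5767 rad/s
omega_joint = omega_motor / 25 = 11.7831 rad/s
v = omega_joint * r = 11.7831 * 5.1
= 60.0936 m/s


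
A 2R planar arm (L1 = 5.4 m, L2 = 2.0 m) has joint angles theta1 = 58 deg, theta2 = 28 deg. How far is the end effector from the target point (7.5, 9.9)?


End effector via forward kinematics:
x = L1*cos(t1) + L2*cos(t1+t2) = 3.0011
y = L1*sin(t1) + L2*sin(t1+t2) = 6.5746
Distance to target:
d = sqrt((7.5 - 3.0011)^2 + (9.9 - 6.5746)^2)
= sqrt(20.2403 + 11.0584)
= 5.5945 m


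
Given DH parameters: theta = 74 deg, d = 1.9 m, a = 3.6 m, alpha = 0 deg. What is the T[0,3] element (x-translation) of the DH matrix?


T[0,3] = a * cos(theta)
= 3.6 * cos(74 deg)
= 3.6 * 0.2756
= 0.9923


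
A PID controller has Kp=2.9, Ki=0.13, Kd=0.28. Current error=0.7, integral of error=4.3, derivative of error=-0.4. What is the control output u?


u = Kp*e + Ki*int(e) + Kd*de/dt
= 2.9*0.7 + 0.13*4.3 + 0.28*(-0.4)
= 2.03 + 0.559 + -0.112
= 2.477


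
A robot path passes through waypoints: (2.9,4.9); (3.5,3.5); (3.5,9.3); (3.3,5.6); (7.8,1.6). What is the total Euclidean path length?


Segment lengths:
  seg1 = sqrt((0.6)^2 + (-1.4)^2) = 1.5232
  seg2 = sqrt((0.0)^2 + (5.8)^2) = 5.8
  seg3 = sqrt((-0.2)^2 + (-3.7)^2) = 3.7054
  seg4 = sqrt((4.5)^2 + (-4.0)^2) = 6.0208
Total = 17.0494


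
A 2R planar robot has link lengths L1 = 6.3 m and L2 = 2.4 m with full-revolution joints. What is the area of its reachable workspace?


r_max = L1 + L2 = 8.7 m
r_min = |L1 - L2| = 3.9 m
Area = pi*(r_max^2 - r_min^2)
= pi*(75.69 - 15.21)
= pi * 60.48
= 190.0035 m^2


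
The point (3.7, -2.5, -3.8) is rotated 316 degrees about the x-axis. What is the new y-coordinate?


Rotation about x-axis: y' = y*cos(theta) - z*sin(theta)
= -2.5 * 0.7193 - -3.8 * -0.6947
= -4.4381


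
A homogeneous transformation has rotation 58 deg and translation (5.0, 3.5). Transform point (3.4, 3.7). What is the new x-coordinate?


x' = cos(theta)*px - sin(theta)*py + tx
= 0.5299*3.4 - 0.848*3.7 + 5.0
= 3.6639


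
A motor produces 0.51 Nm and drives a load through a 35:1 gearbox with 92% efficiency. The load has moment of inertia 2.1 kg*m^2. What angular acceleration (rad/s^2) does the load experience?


tau_out = tau_motor * N * eta
= 0.51 * 35 * 0.92 = 16.422 Nm
alpha = tau_out / I = 16.422 / 2.1
= 7.82 rad/s^2


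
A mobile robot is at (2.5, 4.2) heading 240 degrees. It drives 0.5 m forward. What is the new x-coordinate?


x_new = x0 + d*cos(theta)
= 2.5 + 0.5*cos(240)
= 2.5 + -0.25
= 2.25


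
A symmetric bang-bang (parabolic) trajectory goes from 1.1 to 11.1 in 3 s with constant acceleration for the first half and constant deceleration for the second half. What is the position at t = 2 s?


Symmetric rest-to-rest: each phase covers (pf-p0)/2 in time T/2. 0.5*a*(T/2)^2 = (pf-p0)/2 => a = 4*(pf-p0)/T^2
a = 4*(11.1-1.1)/3^2 = 4.4444
t = 2 is in the deceleration phase (t > T/2).
p = pf - 0.5*a*(T-t)^2 = 11.1 - 0.5*4.4444*1^2
= 8.8778


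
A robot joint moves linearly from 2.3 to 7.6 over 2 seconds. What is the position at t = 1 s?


s = t/T = 1/2 = 0.5
p(t) = p0 + (pf-p0)*s
= 2.3 + (7.6 - 2.3) * 0.5
= 4.95


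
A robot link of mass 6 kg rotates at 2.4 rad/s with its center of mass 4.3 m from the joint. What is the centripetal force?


F = m * omega^2 * r
= 6 * 2.4^2 * 4.3
= 6 * 5.76 * 4.3
= 148.608 N


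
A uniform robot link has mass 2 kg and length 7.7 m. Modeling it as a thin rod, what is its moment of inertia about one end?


I = (1/3) * m * L^2
= (1/3) * 2 * 7.7^2
= 0.333333 * 2 * 59.29
= 39.5267 kg*m^2


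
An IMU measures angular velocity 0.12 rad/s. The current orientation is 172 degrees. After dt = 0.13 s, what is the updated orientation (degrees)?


delta_theta = w * dt = 0.12 * 0.13 = 0.0156 rad
= 0.8938 deg
theta_new = 172 + 0.8938 = 172.8938 deg


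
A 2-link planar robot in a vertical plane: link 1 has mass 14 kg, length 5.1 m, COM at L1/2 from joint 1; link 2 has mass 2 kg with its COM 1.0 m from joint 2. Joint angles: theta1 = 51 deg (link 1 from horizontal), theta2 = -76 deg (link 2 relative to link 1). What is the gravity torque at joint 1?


Horizontal distance from joint 1 to link-1 COM:
  x_c1 = (L1/2)*cos(t1) = 2.55 * 0.6293 = 1.6048 m
Horizontal distance from joint 1 to link-2 COM:
  x_c2 = L1*cos(t1) + Lc2*cos(t1+t2)
       = 5.1*0.6293 + 1.0*0.9063 = 4.1158 m
tau1 = m1*g*x_c1 + m2*g*x_c2
     = 14*9.81*1.6048 + 2*9.81*4.1158
     = 220.3987 + 80.7528
     = 301.1515 Nm


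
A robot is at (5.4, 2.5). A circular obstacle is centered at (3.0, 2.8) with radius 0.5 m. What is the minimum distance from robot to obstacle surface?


center_dist = sqrt((5.4-3.0)^2 + (2.5-2.8)^2)
= sqrt(5.76 + 0.09)
= 2.4187
min_dist = center_dist - radius = 2.4187 - 0.5 = 1.9187 m


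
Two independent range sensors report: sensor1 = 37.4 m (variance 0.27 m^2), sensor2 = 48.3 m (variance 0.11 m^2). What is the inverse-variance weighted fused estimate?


w1 = (1/var1) / (1/var1 + 1/var2)
   = 3.7037 / (3.7037 + 9.0909) = 0.2895
w2 = 1 - w1 = 0.7105
fused = w1*s1 + w2*s2 = 10.8263 + 34.3184
= 45.1447 m


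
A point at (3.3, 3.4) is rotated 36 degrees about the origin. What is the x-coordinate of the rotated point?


x' = x*cos(theta) - y*sin(theta)
cos(36 deg) = 0.809, sin(36 deg) = 0.5878
x' = 3.3 * 0.809 - 3.4 * 0.5878
= 2.6698 - 1.9985
= 0.6713


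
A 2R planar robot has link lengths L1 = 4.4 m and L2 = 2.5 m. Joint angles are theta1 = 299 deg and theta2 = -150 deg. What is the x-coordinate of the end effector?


Convert angles to radians: theta1 = 5.2185, theta2 = -2.618
x = L1*cos(theta1) + L2*cos(theta1+theta2)
x = 2.1332 + -2.1429
x = -0.0098


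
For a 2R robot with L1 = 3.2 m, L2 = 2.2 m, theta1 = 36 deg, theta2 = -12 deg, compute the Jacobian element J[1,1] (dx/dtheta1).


J[1,1] = -L1*sin(t1) - L2*sin(t1+t2)
= -3.2*sin(36) - 2.2*sin(24)
= -2.7757


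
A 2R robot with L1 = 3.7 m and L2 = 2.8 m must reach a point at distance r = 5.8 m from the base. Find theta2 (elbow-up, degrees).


cos(theta2) = (r^2 - L1^2 - L2^2) / (2*L1*L2)
cos(theta2) = (33.64 - 13.69 - 7.84) / 20.72
cos(theta2) = 0.584459
theta2 = 54.2352 degrees


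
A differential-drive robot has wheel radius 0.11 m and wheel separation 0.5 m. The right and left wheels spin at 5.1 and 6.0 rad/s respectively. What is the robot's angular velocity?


vR = r*wR = 0.11*5.1 = 0.561 m/s
vL = r*wL = 0.11*6.0 = 0.66 m/s
v = (vR+vL)/2 = 0.6105 m/s
omega = (vR-vL)/L = -0.198 rad/s
angular velocity = -0.198 rad/s


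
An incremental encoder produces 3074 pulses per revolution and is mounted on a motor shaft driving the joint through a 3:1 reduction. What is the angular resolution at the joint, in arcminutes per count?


counts per rev = 3074
effective counts at joint = 3074 * 3 = 9222
resolution = 360*60 / 9222
= 2.3422 arcmin/count


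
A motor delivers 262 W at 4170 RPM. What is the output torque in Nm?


omega = 4170 * 2*pi/60 = 436.6814 rad/s
tau = P / omega = 262 / 436.6814
= 0.6 Nm


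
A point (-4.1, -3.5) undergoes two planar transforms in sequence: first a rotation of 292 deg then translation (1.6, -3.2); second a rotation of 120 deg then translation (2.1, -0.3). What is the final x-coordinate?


After transform 1:
x1 = cos(292)*-4.1 - sin(292)*-3.5 + 1.6 = -3.181
y1 = sin(292)*-4.1 + cos(292)*-3.5 + -3.2 = -0.7097
After transform 2:
x2 = cos(120)*-3.181 - sin(120)*-0.7097 + 2.1
= 4.3051


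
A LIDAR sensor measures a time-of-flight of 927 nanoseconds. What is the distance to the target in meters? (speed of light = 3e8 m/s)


tof = 927 ns = 9.27e-07 s
dist = c * tof / 2
= 3e8 * 9.27e-07 / 2
= 139.05 m


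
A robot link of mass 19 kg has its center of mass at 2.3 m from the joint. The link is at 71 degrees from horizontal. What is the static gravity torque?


tau = m*g*L*cos(angle)
= 19 * 9.81 * 2.3 * cos(71 deg)
= 19 * 9.81 * 2.3 * 0.3256
= 139.5701 Nm


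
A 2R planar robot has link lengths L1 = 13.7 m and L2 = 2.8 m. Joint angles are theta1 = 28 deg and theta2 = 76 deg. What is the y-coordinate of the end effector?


Convert angles to radians: theta1 = 0.4887, theta2 = 1.3265
y = L1*sin(theta1) + L2*sin(theta1+theta2)
y = 6.4318 + 2.7168
y = 9.1486


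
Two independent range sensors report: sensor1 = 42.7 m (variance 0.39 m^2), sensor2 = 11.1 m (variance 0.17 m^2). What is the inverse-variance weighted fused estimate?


w1 = (1/var1) / (1/var1 + 1/var2)
   = 2.5641 / (2.5641 + 5.8824) = 0.3036
w2 = 1 - w1 = 0.6964
fused = w1*s1 + w2*s2 = 12.9625 + 7.7304
= 20.6929 m


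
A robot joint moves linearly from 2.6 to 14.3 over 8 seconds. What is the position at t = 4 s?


s = t/T = 4/8 = 0.5
p(t) = p0 + (pf-p0)*s
= 2.6 + (14.3 - 2.6) * 0.5
= 8.45


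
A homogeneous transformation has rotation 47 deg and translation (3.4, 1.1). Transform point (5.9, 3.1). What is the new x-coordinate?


x' = cos(theta)*px - sin(theta)*py + tx
= 0.682*5.9 - 0.7314*3.1 + 3.4
= 5.1566


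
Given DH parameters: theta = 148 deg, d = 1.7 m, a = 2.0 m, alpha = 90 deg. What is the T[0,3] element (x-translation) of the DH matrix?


T[0,3] = a * cos(theta)
= 2.0 * cos(148 deg)
= 2.0 * -0.848
= -1.6961


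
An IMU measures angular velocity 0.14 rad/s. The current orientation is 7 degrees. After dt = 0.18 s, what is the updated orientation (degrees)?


delta_theta = w * dt = 0.14 * 0.18 = 0.0252 rad
= 1.4439 deg
theta_new = 7 + 1.4439 = 8.4439 deg


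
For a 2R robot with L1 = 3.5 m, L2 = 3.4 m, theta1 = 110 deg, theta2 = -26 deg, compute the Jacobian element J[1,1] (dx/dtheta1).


J[1,1] = -L1*sin(t1) - L2*sin(t1+t2)
= -3.5*sin(110) - 3.4*sin(84)
= -6.6703


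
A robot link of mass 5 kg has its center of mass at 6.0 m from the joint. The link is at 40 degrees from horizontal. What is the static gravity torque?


tau = m*g*L*cos(angle)
= 5 * 9.81 * 6.0 * cos(40 deg)
= 5 * 9.81 * 6.0 * 0.766
= 225.4469 Nm


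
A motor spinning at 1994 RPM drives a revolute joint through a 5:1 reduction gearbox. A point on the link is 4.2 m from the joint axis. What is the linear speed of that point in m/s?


omega_motor = 1994 * 2*pi/60 = 208.8112 rad/s
omega_joint = omega_motor / 5 = 41.7622 rad/s
v = omega_joint * r = 41.7622 * 4.2
= 175.4014 m/s


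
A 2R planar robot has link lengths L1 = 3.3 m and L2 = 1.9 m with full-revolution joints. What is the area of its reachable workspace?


r_max = L1 + L2 = 5.2 m
r_min = |L1 - L2| = 1.4 m
Area = pi*(r_max^2 - r_min^2)
= pi*(27.04 - 1.96)
= pi * 25.08
= 78.7911 m^2


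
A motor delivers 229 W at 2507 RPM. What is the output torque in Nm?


omega = 2507 * 2*pi/60 = 262.5324 rad/s
tau = P / omega = 229 / 262.5324
= 0.8723 Nm


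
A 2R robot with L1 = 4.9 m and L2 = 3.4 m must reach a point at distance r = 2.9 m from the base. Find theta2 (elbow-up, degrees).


cos(theta2) = (r^2 - L1^2 - L2^2) / (2*L1*L2)
cos(theta2) = (8.41 - 24.01 - 11.56) / 33.32
cos(theta2) = -0.815126
theta2 = 144.5998 degrees


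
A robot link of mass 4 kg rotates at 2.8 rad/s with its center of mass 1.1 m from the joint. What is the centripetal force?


F = m * omega^2 * r
= 4 * 2.8^2 * 1.1
= 4 * 7.84 * 1.1
= 34.496 N


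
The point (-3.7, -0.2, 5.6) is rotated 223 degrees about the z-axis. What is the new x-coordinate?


Rotation about z-axis: x' = x*cos(theta) - y*sin(theta)
= -3.7 * -0.7314 - -0.2 * -0.682
= 2.5696


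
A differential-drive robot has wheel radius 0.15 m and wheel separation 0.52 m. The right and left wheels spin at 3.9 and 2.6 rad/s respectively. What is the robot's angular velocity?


vR = r*wR = 0.15*3.9 = 0.585 m/s
vL = r*wL = 0.15*2.6 = 0.39 m/s
v = (vR+vL)/2 = 0.4875 m/s
omega = (vR-vL)/L = 0.375 rad/s
angular velocity = 0.375 rad/s


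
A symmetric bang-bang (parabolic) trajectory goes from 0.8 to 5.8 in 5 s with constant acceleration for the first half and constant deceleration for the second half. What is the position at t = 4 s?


Symmetric rest-to-rest: each phase covers (pf-p0)/2 in time T/2. 0.5*a*(T/2)^2 = (pf-p0)/2 => a = 4*(pf-p0)/T^2
a = 4*(5.8-0.8)/5^2 = 0.8
t = 4 is in the deceleration phase (t > T/2).
p = pf - 0.5*a*(T-t)^2 = 5.8 - 0.5*0.8*1^2
= 5.4


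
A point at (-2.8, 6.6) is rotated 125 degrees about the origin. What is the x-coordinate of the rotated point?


x' = x*cos(theta) - y*sin(theta)
cos(125 deg) = -0.5736, sin(125 deg) = 0.8192
x' = -2.8 * -0.5736 - 6.6 * 0.8192
= 1.606 - 5.4064
= -3.8004


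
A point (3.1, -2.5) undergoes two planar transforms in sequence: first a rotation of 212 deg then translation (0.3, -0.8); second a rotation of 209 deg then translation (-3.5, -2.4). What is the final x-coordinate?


After transform 1:
x1 = cos(212)*3.1 - sin(212)*-2.5 + 0.3 = -3.6537
y1 = sin(212)*3.1 + cos(212)*-2.5 + -0.8 = -0.3226
After transform 2:
x2 = cos(209)*-3.6537 - sin(209)*-0.3226 + -3.5
= -0.4608


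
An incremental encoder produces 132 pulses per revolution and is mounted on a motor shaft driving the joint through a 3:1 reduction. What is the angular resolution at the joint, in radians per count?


counts per rev = 132
effective counts at joint = 132 * 3 = 396
resolution = 2*pi / 396
= 0.0159 rad/count


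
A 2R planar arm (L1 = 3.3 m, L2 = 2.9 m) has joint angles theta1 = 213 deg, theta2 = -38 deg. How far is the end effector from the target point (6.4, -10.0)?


End effector via forward kinematics:
x = L1*cos(t1) + L2*cos(t1+t2) = -5.6566
y = L1*sin(t1) + L2*sin(t1+t2) = -1.5446
Distance to target:
d = sqrt((6.4 - -5.6566)^2 + (-10.0 - -1.5446)^2)
= sqrt(145.3611 + 71.4945)
= 14.726 m


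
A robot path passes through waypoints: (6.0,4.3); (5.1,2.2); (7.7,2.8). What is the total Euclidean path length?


Segment lengths:
  seg1 = sqrt((-0.9)^2 + (-2.1)^2) = 2.2847
  seg2 = sqrt((2.6)^2 + (0.6)^2) = 2.6683
Total = 4.9531


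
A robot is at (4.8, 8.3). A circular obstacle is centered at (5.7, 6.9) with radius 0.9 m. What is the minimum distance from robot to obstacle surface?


center_dist = sqrt((4.8-5.7)^2 + (8.3-6.9)^2)
= sqrt(0.81 + 1.96)
= 1.6643
min_dist = center_dist - radius = 1.6643 - 0.9 = 0.7643 m


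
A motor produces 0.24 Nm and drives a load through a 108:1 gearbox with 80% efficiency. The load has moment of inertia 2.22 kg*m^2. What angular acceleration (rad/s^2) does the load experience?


tau_out = tau_motor * N * eta
= 0.24 * 108 * 0.8 = 20.736 Nm
alpha = tau_out / I = 20.736 / 2.22
= 9.3405 rad/s^2


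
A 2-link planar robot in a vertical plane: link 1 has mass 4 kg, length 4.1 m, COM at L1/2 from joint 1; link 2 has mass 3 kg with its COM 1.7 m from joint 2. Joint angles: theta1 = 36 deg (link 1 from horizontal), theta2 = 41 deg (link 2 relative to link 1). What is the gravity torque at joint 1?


Horizontal distance from joint 1 to link-1 COM:
  x_c1 = (L1/2)*cos(t1) = 2.05 * 0.809 = 1.6585 m
Horizontal distance from joint 1 to link-2 COM:
  x_c2 = L1*cos(t1) + Lc2*cos(t1+t2)
       = 4.1*0.809 + 1.7*0.225 = 3.6994 m
tau1 = m1*g*x_c1 + m2*g*x_c2
     = 4*9.81*1.6585 + 3*9.81*3.6994
     = 65.0789 + 108.8729
     = 173.9519 Nm


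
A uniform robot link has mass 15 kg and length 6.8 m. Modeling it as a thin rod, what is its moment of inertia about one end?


I = (1/3) * m * L^2
= (1/3) * 15 * 6.8^2
= 0.333333 * 15 * 46.24
= 231.2 kg*m^2


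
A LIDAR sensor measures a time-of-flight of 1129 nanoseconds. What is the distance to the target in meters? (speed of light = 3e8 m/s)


tof = 1129 ns = 1.129e-06 s
dist = c * tof / 2
= 3e8 * 1.129e-06 / 2
= 169.35 m


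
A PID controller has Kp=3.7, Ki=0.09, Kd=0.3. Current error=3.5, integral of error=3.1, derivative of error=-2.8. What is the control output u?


u = Kp*e + Ki*int(e) + Kd*de/dt
= 3.7*3.5 + 0.09*3.1 + 0.3*(-2.8)
= 12.95 + 0.279 + -0.84
= 12.389


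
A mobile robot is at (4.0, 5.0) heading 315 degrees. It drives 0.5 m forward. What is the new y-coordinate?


y_new = y0 + d*sin(theta)
= 5.0 + 0.5*sin(315)
= 5.0 + -0.3536
= 4.6464


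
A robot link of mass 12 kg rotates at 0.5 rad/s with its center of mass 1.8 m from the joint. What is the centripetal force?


F = m * omega^2 * r
= 12 * 0.5^2 * 1.8
= 12 * 0.25 * 1.8
= 5.4 N


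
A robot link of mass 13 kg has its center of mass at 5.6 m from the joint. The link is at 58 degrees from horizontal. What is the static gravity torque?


tau = m*g*L*cos(angle)
= 13 * 9.81 * 5.6 * cos(58 deg)
= 13 * 9.81 * 5.6 * 0.5299
= 378.4514 Nm


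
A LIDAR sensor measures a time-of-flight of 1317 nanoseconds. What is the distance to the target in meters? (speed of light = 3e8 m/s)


tof = 1317 ns = 1.317e-06 s
dist = c * tof / 2
= 3e8 * 1.317e-06 / 2
= 197.55 m


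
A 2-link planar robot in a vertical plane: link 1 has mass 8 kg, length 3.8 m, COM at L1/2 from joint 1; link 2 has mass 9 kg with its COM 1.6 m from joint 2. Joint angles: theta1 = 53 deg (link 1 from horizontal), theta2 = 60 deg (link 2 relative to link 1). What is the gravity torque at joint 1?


Horizontal distance from joint 1 to link-1 COM:
  x_c1 = (L1/2)*cos(t1) = 1.9 * 0.6018 = 1.1434 m
Horizontal distance from joint 1 to link-2 COM:
  x_c2 = L1*cos(t1) + Lc2*cos(t1+t2)
       = 3.8*0.6018 + 1.6*-0.3907 = 1.6617 m
tau1 = m1*g*x_c1 + m2*g*x_c2
     = 8*9.81*1.1434 + 9*9.81*1.6617
     = 89.7378 + 146.7139
     = 236.4517 Nm


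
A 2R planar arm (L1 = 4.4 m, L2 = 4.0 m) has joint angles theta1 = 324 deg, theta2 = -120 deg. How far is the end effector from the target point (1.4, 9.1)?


End effector via forward kinematics:
x = L1*cos(t1) + L2*cos(t1+t2) = -0.0945
y = L1*sin(t1) + L2*sin(t1+t2) = -4.2132
Distance to target:
d = sqrt((1.4 - -0.0945)^2 + (9.1 - -4.2132)^2)
= sqrt(2.2336 + 177.2413)
= 13.3968 m


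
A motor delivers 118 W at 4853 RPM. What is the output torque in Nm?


omega = 4853 * 2*pi/60 = 508.205 rad/s
tau = P / omega = 118 / 508.205
= 0.2322 Nm


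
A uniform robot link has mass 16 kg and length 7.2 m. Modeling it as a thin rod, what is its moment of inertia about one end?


I = (1/3) * m * L^2
= (1/3) * 16 * 7.2^2
= 0.333333 * 16 * 51.84
= 276.48 kg*m^2


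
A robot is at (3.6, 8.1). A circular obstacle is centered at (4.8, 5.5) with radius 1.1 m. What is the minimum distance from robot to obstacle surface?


center_dist = sqrt((3.6-4.8)^2 + (8.1-5.5)^2)
= sqrt(1.44 + 6.76)
= 2.8636
min_dist = center_dist - radius = 2.8636 - 1.1 = 1.7636 m


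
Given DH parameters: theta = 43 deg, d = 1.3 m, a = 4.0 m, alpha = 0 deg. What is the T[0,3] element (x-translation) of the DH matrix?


T[0,3] = a * cos(theta)
= 4.0 * cos(43 deg)
= 4.0 * 0.7314
= 2.9254


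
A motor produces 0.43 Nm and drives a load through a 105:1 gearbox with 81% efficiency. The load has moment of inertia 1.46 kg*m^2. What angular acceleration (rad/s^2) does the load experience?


tau_out = tau_motor * N * eta
= 0.43 * 105 * 0.81 = 36.5715 Nm
alpha = tau_out / I = 36.5715 / 1.46
= 25.049 rad/s^2


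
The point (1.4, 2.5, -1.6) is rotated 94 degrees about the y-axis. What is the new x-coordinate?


Rotation about y-axis: x' = x*cos(theta) + z*sin(theta)
= 1.4 * -0.0698 + -1.6 * 0.9976
= -1.6938


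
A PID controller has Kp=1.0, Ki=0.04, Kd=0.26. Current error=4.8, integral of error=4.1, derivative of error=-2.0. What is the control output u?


u = Kp*e + Ki*int(e) + Kd*de/dt
= 1.0*4.8 + 0.04*4.1 + 0.26*(-2.0)
= 4.8 + 0.164 + -0.52
= 4.444


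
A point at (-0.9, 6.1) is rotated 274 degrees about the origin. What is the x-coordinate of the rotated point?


x' = x*cos(theta) - y*sin(theta)
cos(274 deg) = 0.0698, sin(274 deg) = -0.9976
x' = -0.9 * 0.0698 - 6.1 * -0.9976
= -0.0628 - -6.0851
= 6.0224


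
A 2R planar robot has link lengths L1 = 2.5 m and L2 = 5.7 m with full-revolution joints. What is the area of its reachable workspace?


r_max = L1 + L2 = 8.2 m
r_min = |L1 - L2| = 3.2 m
Area = pi*(r_max^2 - r_min^2)
= pi*(67.24 - 10.24)
= pi * 57.0
= 179.0708 m^2


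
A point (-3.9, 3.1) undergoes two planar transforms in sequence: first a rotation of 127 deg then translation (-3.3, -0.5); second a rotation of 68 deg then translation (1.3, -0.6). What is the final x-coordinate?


After transform 1:
x1 = cos(127)*-3.9 - sin(127)*3.1 + -3.3 = -3.4287
y1 = sin(127)*-3.9 + cos(127)*3.1 + -0.5 = -5.4803
After transform 2:
x2 = cos(68)*-3.4287 - sin(68)*-5.4803 + 1.3
= 5.0968


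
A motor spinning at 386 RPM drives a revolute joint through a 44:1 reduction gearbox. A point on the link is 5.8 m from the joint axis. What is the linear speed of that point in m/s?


omega_motor = 386 * 2*pi/60 = 40.4218 rad/s
omega_joint = omega_motor / 44 = 0.9187 rad/s
v = omega_joint * r = 0.9187 * 5.8
= 5.3283 m/s


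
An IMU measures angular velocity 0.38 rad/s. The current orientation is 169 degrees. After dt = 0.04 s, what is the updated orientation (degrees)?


delta_theta = w * dt = 0.38 * 0.04 = 0.0152 rad
= 0.8709 deg
theta_new = 169 + 0.8709 = 169.8709 deg


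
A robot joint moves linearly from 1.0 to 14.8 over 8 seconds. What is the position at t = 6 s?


s = t/T = 6/8 = 0.75
p(t) = p0 + (pf-p0)*s
= 1.0 + (14.8 - 1.0) * 0.75
= 11.35


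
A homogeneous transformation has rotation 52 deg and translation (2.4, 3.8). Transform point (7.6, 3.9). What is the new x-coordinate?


x' = cos(theta)*px - sin(theta)*py + tx
= 0.6157*7.6 - 0.788*3.9 + 2.4
= 4.0058


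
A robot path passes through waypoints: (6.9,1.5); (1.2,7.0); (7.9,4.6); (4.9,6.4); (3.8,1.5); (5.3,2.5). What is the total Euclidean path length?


Segment lengths:
  seg1 = sqrt((-5.7)^2 + (5.5)^2) = 7.9209
  seg2 = sqrt((6.7)^2 + (-2.4)^2) = 7.1169
  seg3 = sqrt((-3.0)^2 + (1.8)^2) = 3.4986
  seg4 = sqrt((-1.1)^2 + (-4.9)^2) = 5.022
  seg5 = sqrt((1.5)^2 + (1.0)^2) = 1.8028
Total = 25.361


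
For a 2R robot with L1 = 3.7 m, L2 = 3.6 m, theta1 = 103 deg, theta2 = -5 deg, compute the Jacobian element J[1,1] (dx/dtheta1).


J[1,1] = -L1*sin(t1) - L2*sin(t1+t2)
= -3.7*sin(103) - 3.6*sin(98)
= -7.1701


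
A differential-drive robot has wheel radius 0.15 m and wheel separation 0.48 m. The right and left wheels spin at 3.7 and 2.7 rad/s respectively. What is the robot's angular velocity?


vR = r*wR = 0.15*3.7 = 0.555 m/s
vL = r*wL = 0.15*2.7 = 0.405 m/s
v = (vR+vL)/2 = 0.48 m/s
omega = (vR-vL)/L = 0.3125 rad/s
angular velocity = 0.3125 rad/s


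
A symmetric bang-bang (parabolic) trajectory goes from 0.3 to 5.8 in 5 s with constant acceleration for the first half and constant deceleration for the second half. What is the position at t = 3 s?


Symmetric rest-to-rest: each phase covers (pf-p0)/2 in time T/2. 0.5*a*(T/2)^2 = (pf-p0)/2 => a = 4*(pf-p0)/T^2
a = 4*(5.8-0.3)/5^2 = 0.88
t = 3 is in the deceleration phase (t > T/2).
p = pf - 0.5*a*(T-t)^2 = 5.8 - 0.5*0.88*2^2
= 4.04


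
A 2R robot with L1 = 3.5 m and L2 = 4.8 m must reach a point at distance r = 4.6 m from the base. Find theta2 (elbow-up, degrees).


cos(theta2) = (r^2 - L1^2 - L2^2) / (2*L1*L2)
cos(theta2) = (21.16 - 12.25 - 23.04) / 33.6
cos(theta2) = -0.420536
theta2 = 114.8684 degrees


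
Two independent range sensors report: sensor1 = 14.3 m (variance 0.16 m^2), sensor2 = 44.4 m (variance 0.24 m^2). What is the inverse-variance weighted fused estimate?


w1 = (1/var1) / (1/var1 + 1/var2)
   = 6.25 / (6.25 + 4.1667) = 0.6
w2 = 1 - w1 = 0.4
fused = w1*s1 + w2*s2 = 8.58 + 17.76
= 26.34 m


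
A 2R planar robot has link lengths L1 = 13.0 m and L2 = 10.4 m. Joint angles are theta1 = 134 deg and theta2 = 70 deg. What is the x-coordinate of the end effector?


Convert angles to radians: theta1 = 2.3387, theta2 = 1.2217
x = L1*cos(theta1) + L2*cos(theta1+theta2)
x = -9.0306 + -9.5009
x = -18.5314


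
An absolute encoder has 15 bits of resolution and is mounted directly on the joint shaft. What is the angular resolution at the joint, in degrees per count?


counts = 2^15 = 32768
resolution = 360 / 32768
= 0.011 deg/count
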